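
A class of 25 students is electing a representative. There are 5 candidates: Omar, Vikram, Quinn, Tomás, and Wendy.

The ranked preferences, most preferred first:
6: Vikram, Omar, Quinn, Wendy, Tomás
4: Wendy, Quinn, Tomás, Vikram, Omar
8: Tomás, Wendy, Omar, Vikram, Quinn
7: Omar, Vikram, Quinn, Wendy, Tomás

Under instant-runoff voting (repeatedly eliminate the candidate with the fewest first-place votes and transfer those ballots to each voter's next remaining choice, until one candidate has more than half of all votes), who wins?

Omar

Round 1: Omar 7, Vikram 6, Quinn 0, Tomás 8, Wendy 4. Quinn eliminated.
Round 2: Omar 7, Vikram 6, Tomás 8, Wendy 4. Wendy eliminated.
Round 3: Omar 7, Vikram 6, Tomás 12. Vikram eliminated.
Round 4: Omar 13, Tomás 12. Omar has a majority (≥13).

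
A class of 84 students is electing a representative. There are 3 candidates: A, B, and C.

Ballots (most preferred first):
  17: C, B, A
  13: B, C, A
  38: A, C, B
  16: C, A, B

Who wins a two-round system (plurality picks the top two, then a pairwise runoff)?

Round 1 first-place votes: A 38, B 13, C 33. A and C advance.
Runoff: A is ranked above C on 38 ballots, C above A on 46.

C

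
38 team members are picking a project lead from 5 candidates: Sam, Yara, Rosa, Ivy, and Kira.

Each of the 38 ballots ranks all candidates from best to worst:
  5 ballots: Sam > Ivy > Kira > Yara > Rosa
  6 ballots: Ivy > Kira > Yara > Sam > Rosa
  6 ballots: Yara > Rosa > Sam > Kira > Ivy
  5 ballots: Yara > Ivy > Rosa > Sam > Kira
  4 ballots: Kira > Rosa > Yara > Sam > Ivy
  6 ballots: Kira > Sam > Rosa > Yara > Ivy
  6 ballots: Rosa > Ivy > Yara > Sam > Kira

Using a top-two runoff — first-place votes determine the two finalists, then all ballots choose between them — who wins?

Kira

Round 1 first-place votes: Sam 5, Yara 11, Rosa 6, Ivy 6, Kira 10. Yara and Kira advance.
Runoff: Yara is ranked above Kira on 17 ballots, Kira above Yara on 21.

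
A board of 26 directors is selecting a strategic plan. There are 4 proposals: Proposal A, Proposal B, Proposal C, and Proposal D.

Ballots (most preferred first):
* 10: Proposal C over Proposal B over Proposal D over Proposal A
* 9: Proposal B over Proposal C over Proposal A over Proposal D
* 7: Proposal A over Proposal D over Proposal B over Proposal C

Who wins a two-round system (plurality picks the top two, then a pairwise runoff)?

Proposal B

Round 1 first-place votes: Proposal A 7, Proposal B 9, Proposal C 10, Proposal D 0. Proposal C and Proposal B advance.
Runoff: Proposal C is ranked above Proposal B on 10 ballots, Proposal B above Proposal C on 16.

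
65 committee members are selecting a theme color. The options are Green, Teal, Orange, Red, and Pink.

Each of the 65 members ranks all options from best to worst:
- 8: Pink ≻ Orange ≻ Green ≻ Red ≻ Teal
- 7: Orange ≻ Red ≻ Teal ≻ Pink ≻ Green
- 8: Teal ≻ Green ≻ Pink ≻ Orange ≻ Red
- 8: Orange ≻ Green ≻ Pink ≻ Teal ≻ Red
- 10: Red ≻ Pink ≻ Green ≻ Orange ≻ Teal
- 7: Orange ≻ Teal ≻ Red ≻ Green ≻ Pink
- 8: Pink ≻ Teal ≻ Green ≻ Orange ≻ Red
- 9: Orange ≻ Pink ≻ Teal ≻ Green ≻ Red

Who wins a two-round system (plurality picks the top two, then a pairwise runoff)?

Round 1 first-place votes: Green 0, Teal 8, Orange 31, Red 10, Pink 16. Orange and Pink advance.
Runoff: Orange is ranked above Pink on 31 ballots, Pink above Orange on 34.

Pink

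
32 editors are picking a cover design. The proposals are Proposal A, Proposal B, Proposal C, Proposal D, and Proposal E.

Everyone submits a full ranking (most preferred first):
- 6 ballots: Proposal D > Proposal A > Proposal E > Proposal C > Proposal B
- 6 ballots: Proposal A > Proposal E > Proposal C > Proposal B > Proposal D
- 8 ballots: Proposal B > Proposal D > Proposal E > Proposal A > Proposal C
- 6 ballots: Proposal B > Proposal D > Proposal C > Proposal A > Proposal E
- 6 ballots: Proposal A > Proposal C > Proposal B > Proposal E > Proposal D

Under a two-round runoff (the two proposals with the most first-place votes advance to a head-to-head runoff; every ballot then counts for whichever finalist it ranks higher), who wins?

Proposal A

Round 1 first-place votes: Proposal A 12, Proposal B 14, Proposal C 0, Proposal D 6, Proposal E 0. Proposal B and Proposal A advance.
Runoff: Proposal B is ranked above Proposal A on 14 ballots, Proposal A above Proposal B on 18.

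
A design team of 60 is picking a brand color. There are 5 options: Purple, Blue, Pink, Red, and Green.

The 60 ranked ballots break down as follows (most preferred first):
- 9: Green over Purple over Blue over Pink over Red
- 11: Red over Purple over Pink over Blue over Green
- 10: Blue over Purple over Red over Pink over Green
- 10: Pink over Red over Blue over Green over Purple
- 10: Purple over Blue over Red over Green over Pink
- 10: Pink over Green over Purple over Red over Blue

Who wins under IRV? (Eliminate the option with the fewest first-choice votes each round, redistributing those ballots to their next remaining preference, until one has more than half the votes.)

Purple

Round 1: Purple 10, Blue 10, Pink 20, Red 11, Green 9. Green eliminated.
Round 2: Purple 19, Blue 10, Pink 20, Red 11. Blue eliminated.
Round 3: Purple 29, Pink 20, Red 11. Red eliminated.
Round 4: Purple 40, Pink 20. Purple has a majority (≥31).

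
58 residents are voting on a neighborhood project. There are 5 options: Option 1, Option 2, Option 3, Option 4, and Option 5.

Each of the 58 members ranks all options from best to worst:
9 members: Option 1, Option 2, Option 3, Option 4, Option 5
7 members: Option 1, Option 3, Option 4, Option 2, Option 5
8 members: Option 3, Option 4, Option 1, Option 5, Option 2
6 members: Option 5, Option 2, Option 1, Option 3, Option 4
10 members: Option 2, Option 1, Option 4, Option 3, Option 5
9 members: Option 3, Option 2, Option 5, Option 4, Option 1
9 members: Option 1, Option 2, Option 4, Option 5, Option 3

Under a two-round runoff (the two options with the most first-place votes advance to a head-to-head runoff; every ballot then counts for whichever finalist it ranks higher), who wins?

Round 1 first-place votes: Option 1 25, Option 2 10, Option 3 17, Option 4 0, Option 5 6. Option 1 and Option 3 advance.
Runoff: Option 1 is ranked above Option 3 on 41 ballots, Option 3 above Option 1 on 17.

Option 1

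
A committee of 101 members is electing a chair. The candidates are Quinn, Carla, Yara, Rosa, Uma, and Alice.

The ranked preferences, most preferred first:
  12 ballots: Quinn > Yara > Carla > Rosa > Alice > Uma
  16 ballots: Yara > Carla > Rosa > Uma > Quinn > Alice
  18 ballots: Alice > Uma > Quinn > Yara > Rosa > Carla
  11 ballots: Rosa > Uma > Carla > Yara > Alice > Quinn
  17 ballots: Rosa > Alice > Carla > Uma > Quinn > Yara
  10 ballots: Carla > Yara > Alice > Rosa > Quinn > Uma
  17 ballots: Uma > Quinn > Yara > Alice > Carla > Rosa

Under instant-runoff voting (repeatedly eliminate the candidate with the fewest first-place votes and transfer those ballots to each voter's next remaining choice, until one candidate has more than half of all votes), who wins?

Round 1: Quinn 12, Carla 10, Yara 16, Rosa 28, Uma 17, Alice 18. Carla eliminated.
Round 2: Quinn 12, Yara 26, Rosa 28, Uma 17, Alice 18. Quinn eliminated.
Round 3: Yara 38, Rosa 28, Uma 17, Alice 18. Uma eliminated.
Round 4: Yara 55, Rosa 28, Alice 18. Yara has a majority (≥51).

Yara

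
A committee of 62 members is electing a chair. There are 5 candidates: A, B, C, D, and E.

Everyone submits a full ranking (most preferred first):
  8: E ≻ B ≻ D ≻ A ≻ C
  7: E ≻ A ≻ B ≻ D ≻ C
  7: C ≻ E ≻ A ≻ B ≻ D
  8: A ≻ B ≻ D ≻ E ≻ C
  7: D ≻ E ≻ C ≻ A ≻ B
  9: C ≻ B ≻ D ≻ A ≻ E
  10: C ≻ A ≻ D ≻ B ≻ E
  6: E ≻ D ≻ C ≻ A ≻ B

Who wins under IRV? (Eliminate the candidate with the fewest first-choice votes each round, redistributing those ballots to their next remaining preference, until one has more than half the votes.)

E

Round 1: A 8, B 0, C 26, D 7, E 21. B eliminated.
Round 2: A 8, C 26, D 7, E 21. D eliminated.
Round 3: A 8, C 26, E 28. A eliminated.
Round 4: C 26, E 36. E has a majority (≥32).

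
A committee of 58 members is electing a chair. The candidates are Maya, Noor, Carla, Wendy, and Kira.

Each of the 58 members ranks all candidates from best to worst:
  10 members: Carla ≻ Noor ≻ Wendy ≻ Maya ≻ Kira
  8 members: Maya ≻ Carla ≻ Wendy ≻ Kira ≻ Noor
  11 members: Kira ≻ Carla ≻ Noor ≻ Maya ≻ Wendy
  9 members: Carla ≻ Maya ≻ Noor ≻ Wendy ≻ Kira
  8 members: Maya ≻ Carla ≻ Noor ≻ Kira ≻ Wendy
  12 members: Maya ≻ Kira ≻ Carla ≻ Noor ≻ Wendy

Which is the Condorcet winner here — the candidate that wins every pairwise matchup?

Carla

Carla vs Maya: 30–28
Carla vs Noor: 58–0
Carla vs Wendy: 58–0
Carla vs Kira: 35–23
Carla beats every other candidate.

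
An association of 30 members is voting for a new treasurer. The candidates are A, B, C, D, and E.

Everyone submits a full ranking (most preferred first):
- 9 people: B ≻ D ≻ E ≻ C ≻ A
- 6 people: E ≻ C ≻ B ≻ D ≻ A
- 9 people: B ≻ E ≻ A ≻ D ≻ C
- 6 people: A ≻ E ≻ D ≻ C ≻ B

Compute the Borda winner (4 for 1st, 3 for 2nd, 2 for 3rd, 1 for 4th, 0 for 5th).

A: 9×0 + 6×0 + 9×2 + 6×4 = 42
B: 9×4 + 6×2 + 9×4 + 6×0 = 84
C: 9×1 + 6×3 + 9×0 + 6×1 = 33
D: 9×3 + 6×1 + 9×1 + 6×2 = 54
E: 9×2 + 6×4 + 9×3 + 6×3 = 87

E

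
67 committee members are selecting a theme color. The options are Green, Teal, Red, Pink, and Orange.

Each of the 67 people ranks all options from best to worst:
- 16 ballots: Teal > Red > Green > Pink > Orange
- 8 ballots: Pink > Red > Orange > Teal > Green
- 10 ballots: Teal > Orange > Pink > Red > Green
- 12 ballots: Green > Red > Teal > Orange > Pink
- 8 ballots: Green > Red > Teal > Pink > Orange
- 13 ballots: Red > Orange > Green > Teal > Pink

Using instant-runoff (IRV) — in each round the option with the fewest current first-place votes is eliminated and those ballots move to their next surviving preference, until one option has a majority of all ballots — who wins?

Round 1: Green 20, Teal 26, Red 13, Pink 8, Orange 0. Orange eliminated.
Round 2: Green 20, Teal 26, Red 13, Pink 8. Pink eliminated.
Round 3: Green 20, Teal 26, Red 21. Green eliminated.
Round 4: Teal 26, Red 41. Red has a majority (≥34).

Red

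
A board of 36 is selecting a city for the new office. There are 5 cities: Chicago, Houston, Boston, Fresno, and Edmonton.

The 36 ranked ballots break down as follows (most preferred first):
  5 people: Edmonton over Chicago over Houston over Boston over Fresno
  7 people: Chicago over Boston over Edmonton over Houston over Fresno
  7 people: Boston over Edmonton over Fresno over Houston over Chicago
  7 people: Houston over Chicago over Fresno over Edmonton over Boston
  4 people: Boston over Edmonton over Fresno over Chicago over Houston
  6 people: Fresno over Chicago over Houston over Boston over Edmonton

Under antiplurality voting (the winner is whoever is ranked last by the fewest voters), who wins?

Last-place votes: Chicago 7, Houston 4, Boston 7, Fresno 12, Edmonton 6.

Houston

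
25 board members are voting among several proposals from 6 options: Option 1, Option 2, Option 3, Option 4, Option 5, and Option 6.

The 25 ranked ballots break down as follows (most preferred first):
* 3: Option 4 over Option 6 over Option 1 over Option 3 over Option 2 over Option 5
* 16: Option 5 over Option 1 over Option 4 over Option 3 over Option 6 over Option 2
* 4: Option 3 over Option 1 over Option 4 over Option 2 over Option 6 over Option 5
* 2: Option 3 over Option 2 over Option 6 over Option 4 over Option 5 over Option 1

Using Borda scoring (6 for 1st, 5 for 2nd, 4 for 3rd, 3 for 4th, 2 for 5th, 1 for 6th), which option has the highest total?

Option 1

Option 1: 3×4 + 16×5 + 4×5 + 2×1 = 114
Option 2: 3×2 + 16×1 + 4×3 + 2×5 = 44
Option 3: 3×3 + 16×3 + 4×6 + 2×6 = 93
Option 4: 3×6 + 16×4 + 4×4 + 2×3 = 104
Option 5: 3×1 + 16×6 + 4×1 + 2×2 = 107
Option 6: 3×5 + 16×2 + 4×2 + 2×4 = 63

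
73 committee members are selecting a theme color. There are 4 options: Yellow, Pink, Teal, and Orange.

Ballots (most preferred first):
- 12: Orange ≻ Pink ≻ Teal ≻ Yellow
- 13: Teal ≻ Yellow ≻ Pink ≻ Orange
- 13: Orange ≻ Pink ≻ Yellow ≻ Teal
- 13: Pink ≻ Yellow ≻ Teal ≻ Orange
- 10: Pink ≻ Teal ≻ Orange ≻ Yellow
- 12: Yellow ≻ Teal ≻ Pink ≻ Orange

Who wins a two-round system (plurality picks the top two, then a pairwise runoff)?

Round 1 first-place votes: Yellow 12, Pink 23, Teal 13, Orange 25. Orange and Pink advance.
Runoff: Orange is ranked above Pink on 25 ballots, Pink above Orange on 48.

Pink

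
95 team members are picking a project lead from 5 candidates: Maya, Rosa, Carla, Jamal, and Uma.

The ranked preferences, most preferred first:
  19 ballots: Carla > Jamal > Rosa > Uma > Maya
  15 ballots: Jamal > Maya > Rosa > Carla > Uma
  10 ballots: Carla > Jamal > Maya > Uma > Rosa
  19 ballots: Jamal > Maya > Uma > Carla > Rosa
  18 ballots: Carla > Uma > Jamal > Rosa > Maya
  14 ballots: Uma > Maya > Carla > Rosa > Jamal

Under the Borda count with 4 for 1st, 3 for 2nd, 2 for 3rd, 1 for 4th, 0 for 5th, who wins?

Jamal

Maya: 19×0 + 15×3 + 10×2 + 19×3 + 18×0 + 14×3 = 164
Rosa: 19×2 + 15×2 + 10×0 + 19×0 + 18×1 + 14×1 = 100
Carla: 19×4 + 15×1 + 10×4 + 19×1 + 18×4 + 14×2 = 250
Jamal: 19×3 + 15×4 + 10×3 + 19×4 + 18×2 + 14×0 = 259
Uma: 19×1 + 15×0 + 10×1 + 19×2 + 18×3 + 14×4 = 177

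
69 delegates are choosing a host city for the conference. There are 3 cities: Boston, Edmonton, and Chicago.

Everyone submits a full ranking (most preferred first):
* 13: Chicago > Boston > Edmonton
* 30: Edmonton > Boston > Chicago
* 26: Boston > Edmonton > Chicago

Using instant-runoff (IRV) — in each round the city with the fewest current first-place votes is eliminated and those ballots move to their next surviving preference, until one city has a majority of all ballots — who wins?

Boston

Round 1: Boston 26, Edmonton 30, Chicago 13. Chicago eliminated.
Round 2: Boston 39, Edmonton 30. Boston has a majority (≥35).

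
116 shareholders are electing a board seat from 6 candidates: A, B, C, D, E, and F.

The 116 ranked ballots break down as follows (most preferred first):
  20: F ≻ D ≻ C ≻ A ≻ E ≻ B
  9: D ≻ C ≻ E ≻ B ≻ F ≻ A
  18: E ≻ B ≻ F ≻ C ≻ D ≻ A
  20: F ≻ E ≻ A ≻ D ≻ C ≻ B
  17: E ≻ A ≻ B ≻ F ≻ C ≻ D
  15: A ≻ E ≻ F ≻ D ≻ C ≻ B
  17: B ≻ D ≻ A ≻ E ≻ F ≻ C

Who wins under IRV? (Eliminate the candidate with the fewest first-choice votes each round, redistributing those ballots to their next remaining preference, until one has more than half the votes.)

E

Round 1: A 15, B 17, C 0, D 9, E 35, F 40. C eliminated.
Round 2: A 15, B 17, D 9, E 35, F 40. D eliminated.
Round 3: A 15, B 17, E 44, F 40. A eliminated.
Round 4: B 17, E 59, F 40. E has a majority (≥59).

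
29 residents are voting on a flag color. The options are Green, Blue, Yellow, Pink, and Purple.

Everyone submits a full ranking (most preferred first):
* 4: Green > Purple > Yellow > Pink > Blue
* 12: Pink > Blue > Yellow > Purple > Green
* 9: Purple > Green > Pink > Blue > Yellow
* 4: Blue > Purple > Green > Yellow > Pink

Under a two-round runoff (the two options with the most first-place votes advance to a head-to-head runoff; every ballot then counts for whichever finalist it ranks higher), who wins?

Purple

Round 1 first-place votes: Green 4, Blue 4, Yellow 0, Pink 12, Purple 9. Pink and Purple advance.
Runoff: Pink is ranked above Purple on 12 ballots, Purple above Pink on 17.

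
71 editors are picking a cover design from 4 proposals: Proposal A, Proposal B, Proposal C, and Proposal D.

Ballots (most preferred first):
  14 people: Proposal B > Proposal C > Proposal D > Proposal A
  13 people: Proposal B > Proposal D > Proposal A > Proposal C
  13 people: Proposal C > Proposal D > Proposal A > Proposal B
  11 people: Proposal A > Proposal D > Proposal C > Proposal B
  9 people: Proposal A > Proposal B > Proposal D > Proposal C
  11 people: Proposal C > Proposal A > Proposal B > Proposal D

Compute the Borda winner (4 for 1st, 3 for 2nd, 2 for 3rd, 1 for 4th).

Proposal A: 14×1 + 13×2 + 13×2 + 11×4 + 9×4 + 11×3 = 179
Proposal B: 14×4 + 13×4 + 13×1 + 11×1 + 9×3 + 11×2 = 181
Proposal C: 14×3 + 13×1 + 13×4 + 11×2 + 9×1 + 11×4 = 182
Proposal D: 14×2 + 13×3 + 13×3 + 11×3 + 9×2 + 11×1 = 168

Proposal C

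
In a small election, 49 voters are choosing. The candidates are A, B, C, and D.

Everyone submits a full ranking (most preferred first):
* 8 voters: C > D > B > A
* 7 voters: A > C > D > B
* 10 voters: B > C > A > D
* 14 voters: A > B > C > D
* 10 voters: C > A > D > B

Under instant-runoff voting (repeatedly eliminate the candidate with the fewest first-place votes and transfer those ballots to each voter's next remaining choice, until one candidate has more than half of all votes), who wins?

Round 1: A 21, B 10, C 18, D 0. D eliminated.
Round 2: A 21, B 10, C 18. B eliminated.
Round 3: A 21, C 28. C has a majority (≥25).

C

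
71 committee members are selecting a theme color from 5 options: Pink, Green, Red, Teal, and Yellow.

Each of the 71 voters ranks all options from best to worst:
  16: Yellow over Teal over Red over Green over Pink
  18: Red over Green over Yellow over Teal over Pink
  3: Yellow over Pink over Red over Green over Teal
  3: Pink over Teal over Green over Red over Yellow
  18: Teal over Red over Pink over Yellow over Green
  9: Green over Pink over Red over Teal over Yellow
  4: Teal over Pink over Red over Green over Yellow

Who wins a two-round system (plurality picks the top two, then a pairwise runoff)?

Round 1 first-place votes: Pink 3, Green 9, Red 18, Teal 22, Yellow 19. Teal and Yellow advance.
Runoff: Teal is ranked above Yellow on 34 ballots, Yellow above Teal on 37.

Yellow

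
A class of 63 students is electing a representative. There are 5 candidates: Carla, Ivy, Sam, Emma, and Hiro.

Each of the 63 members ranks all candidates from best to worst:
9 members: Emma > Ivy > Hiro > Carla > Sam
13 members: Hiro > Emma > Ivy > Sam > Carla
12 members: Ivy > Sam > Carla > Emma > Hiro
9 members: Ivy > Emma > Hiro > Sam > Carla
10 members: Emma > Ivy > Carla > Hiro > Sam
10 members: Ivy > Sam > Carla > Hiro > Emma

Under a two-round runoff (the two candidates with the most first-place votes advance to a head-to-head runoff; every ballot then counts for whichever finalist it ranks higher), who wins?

Round 1 first-place votes: Carla 0, Ivy 31, Sam 0, Emma 19, Hiro 13. Ivy and Emma advance.
Runoff: Ivy is ranked above Emma on 31 ballots, Emma above Ivy on 32.

Emma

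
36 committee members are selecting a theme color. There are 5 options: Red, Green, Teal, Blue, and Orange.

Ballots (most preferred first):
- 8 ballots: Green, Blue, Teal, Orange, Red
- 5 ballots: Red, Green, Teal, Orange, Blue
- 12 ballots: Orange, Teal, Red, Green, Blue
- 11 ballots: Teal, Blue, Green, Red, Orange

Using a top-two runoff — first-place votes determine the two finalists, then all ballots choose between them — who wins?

Round 1 first-place votes: Red 5, Green 8, Teal 11, Blue 0, Orange 12. Orange and Teal advance.
Runoff: Orange is ranked above Teal on 12 ballots, Teal above Orange on 24.

Teal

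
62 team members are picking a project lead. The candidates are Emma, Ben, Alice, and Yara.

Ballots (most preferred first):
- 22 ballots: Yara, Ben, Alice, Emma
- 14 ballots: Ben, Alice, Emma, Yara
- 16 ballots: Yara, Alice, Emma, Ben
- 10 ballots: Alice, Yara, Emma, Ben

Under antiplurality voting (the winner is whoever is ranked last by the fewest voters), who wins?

Alice

Last-place votes: Emma 22, Ben 26, Alice 0, Yara 14.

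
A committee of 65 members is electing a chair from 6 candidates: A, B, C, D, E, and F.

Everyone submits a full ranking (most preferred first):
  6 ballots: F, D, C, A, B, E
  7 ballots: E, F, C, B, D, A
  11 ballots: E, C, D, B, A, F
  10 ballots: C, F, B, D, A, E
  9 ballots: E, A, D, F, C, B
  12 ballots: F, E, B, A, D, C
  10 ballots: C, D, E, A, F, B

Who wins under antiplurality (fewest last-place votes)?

D

Last-place votes: A 7, B 19, C 12, D 0, E 16, F 11.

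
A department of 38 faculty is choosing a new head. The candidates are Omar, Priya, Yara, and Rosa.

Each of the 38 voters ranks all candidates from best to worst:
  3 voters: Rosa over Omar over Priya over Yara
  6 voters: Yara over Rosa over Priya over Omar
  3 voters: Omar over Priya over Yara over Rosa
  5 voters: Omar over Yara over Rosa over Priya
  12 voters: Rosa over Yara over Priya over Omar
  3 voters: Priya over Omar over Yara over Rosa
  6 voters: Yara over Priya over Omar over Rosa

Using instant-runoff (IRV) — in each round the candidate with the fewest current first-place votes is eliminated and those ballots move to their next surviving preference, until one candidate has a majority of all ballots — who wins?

Round 1: Omar 8, Priya 3, Yara 12, Rosa 15. Priya eliminated.
Round 2: Omar 11, Yara 12, Rosa 15. Omar eliminated.
Round 3: Yara 23, Rosa 15. Yara has a majority (≥20).

Yara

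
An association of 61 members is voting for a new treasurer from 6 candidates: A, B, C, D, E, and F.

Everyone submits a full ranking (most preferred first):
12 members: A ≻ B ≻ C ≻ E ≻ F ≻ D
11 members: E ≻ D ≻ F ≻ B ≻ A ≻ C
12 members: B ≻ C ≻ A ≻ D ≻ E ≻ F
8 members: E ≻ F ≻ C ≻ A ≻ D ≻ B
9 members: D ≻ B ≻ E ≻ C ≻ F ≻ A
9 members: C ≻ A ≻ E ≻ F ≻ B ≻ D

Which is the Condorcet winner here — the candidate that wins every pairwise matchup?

B vs A: 32–29
B vs C: 44–17
B vs D: 33–28
B vs E: 33–28
B vs F: 33–28
B beats every other candidate.

B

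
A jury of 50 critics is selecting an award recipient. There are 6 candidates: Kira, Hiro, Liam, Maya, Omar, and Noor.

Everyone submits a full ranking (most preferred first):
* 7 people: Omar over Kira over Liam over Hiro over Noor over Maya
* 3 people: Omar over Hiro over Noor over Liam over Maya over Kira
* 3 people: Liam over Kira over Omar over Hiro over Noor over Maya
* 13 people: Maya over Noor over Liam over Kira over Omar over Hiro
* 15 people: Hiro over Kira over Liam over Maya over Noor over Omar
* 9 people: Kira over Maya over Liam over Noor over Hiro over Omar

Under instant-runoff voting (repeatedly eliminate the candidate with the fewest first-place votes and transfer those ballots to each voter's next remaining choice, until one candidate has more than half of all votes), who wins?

Round 1: Kira 9, Hiro 15, Liam 3, Maya 13, Omar 10, Noor 0. Noor eliminated.
Round 2: Kira 9, Hiro 15, Liam 3, Maya 13, Omar 10. Liam eliminated.
Round 3: Kira 12, Hiro 15, Maya 13, Omar 10. Omar eliminated.
Round 4: Kira 19, Hiro 18, Maya 13. Maya eliminated.
Round 5: Kira 32, Hiro 18. Kira has a majority (≥26).

Kira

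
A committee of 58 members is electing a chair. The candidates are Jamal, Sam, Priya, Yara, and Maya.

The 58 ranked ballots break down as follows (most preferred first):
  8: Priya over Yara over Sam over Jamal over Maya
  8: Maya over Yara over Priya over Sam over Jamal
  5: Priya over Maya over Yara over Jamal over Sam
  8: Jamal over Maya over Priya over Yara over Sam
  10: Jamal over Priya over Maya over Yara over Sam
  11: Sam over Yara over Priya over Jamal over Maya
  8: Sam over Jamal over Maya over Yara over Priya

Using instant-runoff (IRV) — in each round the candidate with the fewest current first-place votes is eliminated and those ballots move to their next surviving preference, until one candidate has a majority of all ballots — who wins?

Round 1: Jamal 18, Sam 19, Priya 13, Yara 0, Maya 8. Yara eliminated.
Round 2: Jamal 18, Sam 19, Priya 13, Maya 8. Maya eliminated.
Round 3: Jamal 18, Sam 19, Priya 21. Jamal eliminated.
Round 4: Sam 19, Priya 39. Priya has a majority (≥30).

Priya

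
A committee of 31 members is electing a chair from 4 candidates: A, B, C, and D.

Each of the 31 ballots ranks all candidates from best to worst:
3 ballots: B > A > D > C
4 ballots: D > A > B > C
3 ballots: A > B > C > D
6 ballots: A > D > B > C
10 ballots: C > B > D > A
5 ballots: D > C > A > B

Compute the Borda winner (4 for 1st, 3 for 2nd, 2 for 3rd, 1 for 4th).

A: 3×3 + 4×3 + 3×4 + 6×4 + 10×1 + 5×2 = 77
B: 3×4 + 4×2 + 3×3 + 6×2 + 10×3 + 5×1 = 76
C: 3×1 + 4×1 + 3×2 + 6×1 + 10×4 + 5×3 = 74
D: 3×2 + 4×4 + 3×1 + 6×3 + 10×2 + 5×4 = 83

D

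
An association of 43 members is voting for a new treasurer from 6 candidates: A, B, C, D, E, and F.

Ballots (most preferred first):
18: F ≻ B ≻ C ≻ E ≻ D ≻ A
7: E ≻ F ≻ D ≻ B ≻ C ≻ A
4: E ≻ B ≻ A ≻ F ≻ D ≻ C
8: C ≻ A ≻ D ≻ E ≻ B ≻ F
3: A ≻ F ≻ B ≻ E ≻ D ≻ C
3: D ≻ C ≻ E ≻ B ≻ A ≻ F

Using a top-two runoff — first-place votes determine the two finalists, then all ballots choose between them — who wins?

Round 1 first-place votes: A 3, B 0, C 8, D 3, E 11, F 18. F and E advance.
Runoff: F is ranked above E on 21 ballots, E above F on 22.

E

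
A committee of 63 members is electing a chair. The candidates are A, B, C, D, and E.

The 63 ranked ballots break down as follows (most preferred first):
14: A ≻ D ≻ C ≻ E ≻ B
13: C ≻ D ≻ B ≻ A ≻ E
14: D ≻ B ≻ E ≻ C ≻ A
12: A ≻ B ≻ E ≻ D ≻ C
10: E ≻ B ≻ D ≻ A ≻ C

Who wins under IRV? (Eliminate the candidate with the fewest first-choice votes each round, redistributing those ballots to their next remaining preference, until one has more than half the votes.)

D

Round 1: A 26, B 0, C 13, D 14, E 10. B eliminated.
Round 2: A 26, C 13, D 14, E 10. E eliminated.
Round 3: A 26, C 13, D 24. C eliminated.
Round 4: A 26, D 37. D has a majority (≥32).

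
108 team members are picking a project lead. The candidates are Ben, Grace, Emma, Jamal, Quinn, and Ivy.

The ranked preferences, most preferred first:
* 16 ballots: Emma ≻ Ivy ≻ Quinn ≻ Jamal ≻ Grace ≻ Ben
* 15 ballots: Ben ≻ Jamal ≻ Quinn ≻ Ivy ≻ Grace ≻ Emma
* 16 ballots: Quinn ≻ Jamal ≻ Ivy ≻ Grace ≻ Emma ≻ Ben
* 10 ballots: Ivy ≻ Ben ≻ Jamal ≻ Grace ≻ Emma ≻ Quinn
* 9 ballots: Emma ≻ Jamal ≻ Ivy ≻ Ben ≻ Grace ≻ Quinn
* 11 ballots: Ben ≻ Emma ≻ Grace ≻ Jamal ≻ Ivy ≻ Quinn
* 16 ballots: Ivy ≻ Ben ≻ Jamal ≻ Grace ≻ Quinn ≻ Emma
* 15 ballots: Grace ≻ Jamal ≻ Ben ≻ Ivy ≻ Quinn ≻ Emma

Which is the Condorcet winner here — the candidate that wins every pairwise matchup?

Jamal

Jamal vs Ben: 56–52
Jamal vs Grace: 82–26
Jamal vs Emma: 72–36
Jamal vs Quinn: 76–32
Jamal vs Ivy: 66–42
Jamal beats every other candidate.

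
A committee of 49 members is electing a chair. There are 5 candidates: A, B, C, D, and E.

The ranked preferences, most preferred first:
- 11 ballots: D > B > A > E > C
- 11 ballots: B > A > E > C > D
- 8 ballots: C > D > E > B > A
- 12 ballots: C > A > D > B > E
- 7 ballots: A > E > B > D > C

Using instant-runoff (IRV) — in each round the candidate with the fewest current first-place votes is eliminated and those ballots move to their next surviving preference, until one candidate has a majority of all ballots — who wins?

B

Round 1: A 7, B 11, C 20, D 11, E 0. E eliminated.
Round 2: A 7, B 11, C 20, D 11. A eliminated.
Round 3: B 18, C 20, D 11. D eliminated.
Round 4: B 29, C 20. B has a majority (≥25).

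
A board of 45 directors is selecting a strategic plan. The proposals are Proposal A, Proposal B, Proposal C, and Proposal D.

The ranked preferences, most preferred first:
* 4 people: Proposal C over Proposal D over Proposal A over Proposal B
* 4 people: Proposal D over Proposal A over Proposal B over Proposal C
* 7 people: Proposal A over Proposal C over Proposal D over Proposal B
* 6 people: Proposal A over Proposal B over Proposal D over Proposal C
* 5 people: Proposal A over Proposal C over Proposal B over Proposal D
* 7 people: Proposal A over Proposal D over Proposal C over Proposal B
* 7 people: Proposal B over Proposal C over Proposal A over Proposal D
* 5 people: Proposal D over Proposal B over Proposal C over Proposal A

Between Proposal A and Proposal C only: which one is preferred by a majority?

Proposal A is ranked above Proposal C on 29 ballots; Proposal C above Proposal A on 16.

Proposal A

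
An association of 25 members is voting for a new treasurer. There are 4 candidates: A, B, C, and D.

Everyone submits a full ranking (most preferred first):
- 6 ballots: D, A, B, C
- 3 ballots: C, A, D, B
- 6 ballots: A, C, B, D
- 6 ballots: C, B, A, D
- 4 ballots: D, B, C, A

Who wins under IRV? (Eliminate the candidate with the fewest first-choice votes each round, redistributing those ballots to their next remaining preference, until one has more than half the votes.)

Round 1: A 6, B 0, C 9, D 10. B eliminated.
Round 2: A 6, C 9, D 10. A eliminated.
Round 3: C 15, D 10. C has a majority (≥13).

C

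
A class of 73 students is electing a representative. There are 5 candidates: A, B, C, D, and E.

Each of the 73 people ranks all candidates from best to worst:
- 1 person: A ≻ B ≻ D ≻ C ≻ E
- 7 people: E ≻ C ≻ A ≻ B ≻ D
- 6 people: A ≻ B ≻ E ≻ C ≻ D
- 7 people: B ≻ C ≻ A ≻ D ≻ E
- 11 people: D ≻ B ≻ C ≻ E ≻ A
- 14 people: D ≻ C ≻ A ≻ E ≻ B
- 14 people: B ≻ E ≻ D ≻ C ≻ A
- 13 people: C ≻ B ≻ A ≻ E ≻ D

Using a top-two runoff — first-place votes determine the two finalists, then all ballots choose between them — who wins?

Round 1 first-place votes: A 7, B 21, C 13, D 25, E 7. D and B advance.
Runoff: D is ranked above B on 25 ballots, B above D on 48.

B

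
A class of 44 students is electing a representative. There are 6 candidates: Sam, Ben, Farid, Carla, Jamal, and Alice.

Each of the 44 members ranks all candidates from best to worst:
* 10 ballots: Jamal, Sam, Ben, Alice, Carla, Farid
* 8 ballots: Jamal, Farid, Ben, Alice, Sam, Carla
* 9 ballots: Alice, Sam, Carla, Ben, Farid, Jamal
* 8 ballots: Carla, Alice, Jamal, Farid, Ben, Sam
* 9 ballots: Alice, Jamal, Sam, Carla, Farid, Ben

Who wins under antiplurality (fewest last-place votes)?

Alice

Last-place votes: Sam 8, Ben 9, Farid 10, Carla 8, Jamal 9, Alice 0.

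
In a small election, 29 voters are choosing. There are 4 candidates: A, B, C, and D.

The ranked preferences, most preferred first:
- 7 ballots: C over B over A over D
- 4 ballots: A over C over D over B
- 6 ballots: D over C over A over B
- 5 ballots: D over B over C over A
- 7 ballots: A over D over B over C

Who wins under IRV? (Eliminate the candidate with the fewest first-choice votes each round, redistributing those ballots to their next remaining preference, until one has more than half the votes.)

Round 1: A 11, B 0, C 7, D 11. B eliminated.
Round 2: A 11, C 7, D 11. C eliminated.
Round 3: A 18, D 11. A has a majority (≥15).

A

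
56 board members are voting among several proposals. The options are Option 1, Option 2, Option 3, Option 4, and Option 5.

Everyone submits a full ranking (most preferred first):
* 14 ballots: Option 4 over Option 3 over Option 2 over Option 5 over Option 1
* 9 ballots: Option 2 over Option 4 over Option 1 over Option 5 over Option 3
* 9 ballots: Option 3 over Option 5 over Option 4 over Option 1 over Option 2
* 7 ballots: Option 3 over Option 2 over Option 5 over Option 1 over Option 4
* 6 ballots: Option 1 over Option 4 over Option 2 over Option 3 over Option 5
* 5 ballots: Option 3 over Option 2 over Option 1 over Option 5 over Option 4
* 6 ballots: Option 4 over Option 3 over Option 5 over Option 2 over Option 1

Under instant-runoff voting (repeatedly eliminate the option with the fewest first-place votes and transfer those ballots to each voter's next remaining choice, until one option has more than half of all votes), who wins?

Option 4

Round 1: Option 1 6, Option 2 9, Option 3 21, Option 4 20, Option 5 0. Option 5 eliminated.
Round 2: Option 1 6, Option 2 9, Option 3 21, Option 4 20. Option 1 eliminated.
Round 3: Option 2 9, Option 3 21, Option 4 26. Option 2 eliminated.
Round 4: Option 3 21, Option 4 35. Option 4 has a majority (≥29).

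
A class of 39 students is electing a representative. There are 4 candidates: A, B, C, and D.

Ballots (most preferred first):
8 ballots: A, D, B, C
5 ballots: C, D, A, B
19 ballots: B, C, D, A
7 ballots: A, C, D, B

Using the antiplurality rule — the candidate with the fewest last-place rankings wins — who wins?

D

Last-place votes: A 19, B 12, C 8, D 0.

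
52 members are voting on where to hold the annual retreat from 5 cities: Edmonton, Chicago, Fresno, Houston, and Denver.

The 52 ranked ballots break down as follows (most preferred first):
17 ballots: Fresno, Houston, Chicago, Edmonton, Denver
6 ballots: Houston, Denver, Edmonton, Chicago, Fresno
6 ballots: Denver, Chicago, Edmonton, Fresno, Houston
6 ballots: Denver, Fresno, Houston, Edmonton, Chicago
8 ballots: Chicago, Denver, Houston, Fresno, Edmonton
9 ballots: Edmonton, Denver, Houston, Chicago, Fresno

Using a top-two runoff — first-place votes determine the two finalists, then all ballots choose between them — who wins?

Round 1 first-place votes: Edmonton 9, Chicago 8, Fresno 17, Houston 6, Denver 12. Fresno and Denver advance.
Runoff: Fresno is ranked above Denver on 17 ballots, Denver above Fresno on 35.

Denver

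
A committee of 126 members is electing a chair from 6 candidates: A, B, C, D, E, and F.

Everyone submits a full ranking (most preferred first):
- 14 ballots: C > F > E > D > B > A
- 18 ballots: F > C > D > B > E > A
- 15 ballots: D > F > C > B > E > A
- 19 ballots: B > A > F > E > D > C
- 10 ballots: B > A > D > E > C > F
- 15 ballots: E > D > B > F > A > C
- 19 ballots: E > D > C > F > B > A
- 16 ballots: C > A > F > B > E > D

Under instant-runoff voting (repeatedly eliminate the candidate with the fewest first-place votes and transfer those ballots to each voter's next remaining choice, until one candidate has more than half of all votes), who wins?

Round 1: A 0, B 29, C 30, D 15, E 34, F 18. A eliminated.
Round 2: B 29, C 30, D 15, E 34, F 18. D eliminated.
Round 3: B 29, C 30, E 34, F 33. B eliminated.
Round 4: C 30, E 44, F 52. C eliminated.
Round 5: E 44, F 82. F has a majority (≥64).

F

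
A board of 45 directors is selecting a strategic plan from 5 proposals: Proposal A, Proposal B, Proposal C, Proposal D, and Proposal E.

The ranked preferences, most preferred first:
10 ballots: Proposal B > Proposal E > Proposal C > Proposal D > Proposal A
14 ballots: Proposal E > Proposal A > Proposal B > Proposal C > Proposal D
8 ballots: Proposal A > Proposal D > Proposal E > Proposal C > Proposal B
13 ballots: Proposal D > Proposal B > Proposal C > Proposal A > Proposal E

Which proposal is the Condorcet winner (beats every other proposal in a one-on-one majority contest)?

Proposal B

Proposal B vs Proposal A: 23–22
Proposal B vs Proposal C: 37–8
Proposal B vs Proposal D: 24–21
Proposal B vs Proposal E: 23–22
Proposal B beats every other proposal.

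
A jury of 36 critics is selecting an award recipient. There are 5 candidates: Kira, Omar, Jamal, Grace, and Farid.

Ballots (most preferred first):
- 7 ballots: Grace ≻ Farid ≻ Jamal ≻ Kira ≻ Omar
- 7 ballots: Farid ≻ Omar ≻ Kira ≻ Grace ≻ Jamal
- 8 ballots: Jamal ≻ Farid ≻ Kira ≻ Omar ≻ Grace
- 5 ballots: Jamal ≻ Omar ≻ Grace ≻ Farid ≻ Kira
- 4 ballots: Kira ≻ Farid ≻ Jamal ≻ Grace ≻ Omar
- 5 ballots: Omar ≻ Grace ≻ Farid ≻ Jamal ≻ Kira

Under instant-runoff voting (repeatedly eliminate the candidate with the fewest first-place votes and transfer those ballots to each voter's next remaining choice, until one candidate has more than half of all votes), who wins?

Grace

Round 1: Kira 4, Omar 5, Jamal 13, Grace 7, Farid 7. Kira eliminated.
Round 2: Omar 5, Jamal 13, Grace 7, Farid 11. Omar eliminated.
Round 3: Jamal 13, Grace 12, Farid 11. Farid eliminated.
Round 4: Jamal 17, Grace 19. Grace has a majority (≥19).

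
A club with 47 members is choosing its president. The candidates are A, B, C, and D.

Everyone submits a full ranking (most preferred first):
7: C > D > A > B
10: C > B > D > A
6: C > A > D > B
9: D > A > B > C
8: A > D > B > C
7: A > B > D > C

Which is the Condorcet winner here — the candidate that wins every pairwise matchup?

D vs A: 26–21
D vs B: 30–17
D vs C: 24–23
D beats every other candidate.

D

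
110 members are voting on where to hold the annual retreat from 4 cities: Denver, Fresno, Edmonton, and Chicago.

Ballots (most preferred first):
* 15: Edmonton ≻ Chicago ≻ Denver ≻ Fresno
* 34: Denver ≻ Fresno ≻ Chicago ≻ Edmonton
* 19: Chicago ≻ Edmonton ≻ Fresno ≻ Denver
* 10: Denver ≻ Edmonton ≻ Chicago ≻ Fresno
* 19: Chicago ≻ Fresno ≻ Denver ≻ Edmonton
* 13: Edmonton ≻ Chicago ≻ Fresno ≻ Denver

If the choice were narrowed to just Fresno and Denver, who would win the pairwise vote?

Denver

Fresno is ranked above Denver on 51 ballots; Denver above Fresno on 59.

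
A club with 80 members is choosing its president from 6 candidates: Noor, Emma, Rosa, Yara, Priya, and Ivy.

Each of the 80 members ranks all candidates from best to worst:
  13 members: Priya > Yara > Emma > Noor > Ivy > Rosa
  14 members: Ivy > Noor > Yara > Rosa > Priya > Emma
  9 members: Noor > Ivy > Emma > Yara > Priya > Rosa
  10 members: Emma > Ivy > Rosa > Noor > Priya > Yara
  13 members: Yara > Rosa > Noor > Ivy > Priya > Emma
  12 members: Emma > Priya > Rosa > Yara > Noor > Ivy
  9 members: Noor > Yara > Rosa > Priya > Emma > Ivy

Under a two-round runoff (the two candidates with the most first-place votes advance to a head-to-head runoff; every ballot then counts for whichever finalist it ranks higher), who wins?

Noor

Round 1 first-place votes: Noor 18, Emma 22, Rosa 0, Yara 13, Priya 13, Ivy 14. Emma and Noor advance.
Runoff: Emma is ranked above Noor on 35 ballots, Noor above Emma on 45.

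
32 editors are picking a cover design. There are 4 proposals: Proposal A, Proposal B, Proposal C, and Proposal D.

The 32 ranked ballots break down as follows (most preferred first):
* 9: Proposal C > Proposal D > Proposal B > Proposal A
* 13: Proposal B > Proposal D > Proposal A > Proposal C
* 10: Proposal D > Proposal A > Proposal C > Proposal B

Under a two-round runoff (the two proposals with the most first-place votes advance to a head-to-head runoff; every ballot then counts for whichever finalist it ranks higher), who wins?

Proposal D

Round 1 first-place votes: Proposal A 0, Proposal B 13, Proposal C 9, Proposal D 10. Proposal B and Proposal D advance.
Runoff: Proposal B is ranked above Proposal D on 13 ballots, Proposal D above Proposal B on 19.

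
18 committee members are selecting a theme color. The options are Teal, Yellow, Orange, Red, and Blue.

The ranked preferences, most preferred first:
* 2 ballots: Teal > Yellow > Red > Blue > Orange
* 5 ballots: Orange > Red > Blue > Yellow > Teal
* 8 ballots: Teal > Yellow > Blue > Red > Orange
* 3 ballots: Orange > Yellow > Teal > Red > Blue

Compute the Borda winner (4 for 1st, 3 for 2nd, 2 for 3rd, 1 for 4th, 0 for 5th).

Teal: 2×4 + 5×0 + 8×4 + 3×2 = 46
Yellow: 2×3 + 5×1 + 8×3 + 3×3 = 44
Orange: 2×0 + 5×4 + 8×0 + 3×4 = 32
Red: 2×2 + 5×3 + 8×1 + 3×1 = 30
Blue: 2×1 + 5×2 + 8×2 + 3×0 = 28

Teal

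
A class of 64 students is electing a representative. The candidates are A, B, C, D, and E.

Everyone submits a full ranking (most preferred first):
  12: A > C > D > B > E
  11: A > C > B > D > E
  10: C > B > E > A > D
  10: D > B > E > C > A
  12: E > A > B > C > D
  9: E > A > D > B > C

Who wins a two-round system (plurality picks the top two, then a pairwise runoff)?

Round 1 first-place votes: A 23, B 0, C 10, D 10, E 21. A and E advance.
Runoff: A is ranked above E on 23 ballots, E above A on 41.

E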